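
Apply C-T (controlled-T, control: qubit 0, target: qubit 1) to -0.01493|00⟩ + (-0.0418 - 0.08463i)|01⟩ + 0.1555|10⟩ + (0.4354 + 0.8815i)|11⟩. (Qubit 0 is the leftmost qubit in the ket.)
-0.01493|00⟩ + (-0.0418 - 0.08463i)|01⟩ + 0.1555|10⟩ + (-0.3154 + 0.9312i)|11⟩

C-T leaves the control-|0⟩ kets |00⟩, |01⟩ unchanged and applies T to qubit 1 on the control-|1⟩ pair (|10⟩, |11⟩).
T = [[1, 0], [0, (1/√2 + (1/√2)i)]].
With a = amp(|10⟩) = 0.1555 and b = amp(|11⟩) = (0.4354 + 0.8815i):
new amp(|10⟩) = (1)·a = 0.1555
new amp(|11⟩) = (1/√2 + (1/√2)i)·b = (-0.3154 + 0.9312i)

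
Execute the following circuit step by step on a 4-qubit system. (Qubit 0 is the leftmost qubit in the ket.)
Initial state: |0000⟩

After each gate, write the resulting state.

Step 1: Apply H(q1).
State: 1/√2|0000⟩ + 1/√2|0100⟩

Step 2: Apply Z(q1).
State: 1/√2|0000⟩ - 1/√2|0100⟩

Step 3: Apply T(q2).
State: 1/√2|0000⟩ - 1/√2|0100⟩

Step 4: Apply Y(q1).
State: (1/√2)i|0000⟩ + (1/√2)i|0100⟩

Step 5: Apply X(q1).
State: (1/√2)i|0000⟩ + (1/√2)i|0100⟩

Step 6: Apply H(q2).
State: (1/2)i|0000⟩ + (1/2)i|0010⟩ + (1/2)i|0100⟩ + (1/2)i|0110⟩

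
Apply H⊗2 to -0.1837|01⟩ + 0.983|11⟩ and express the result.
0.3997|00⟩ - 0.3997|01⟩ - 0.5834|10⟩ + 0.5834|11⟩

H⊗2 gives amp(|y⟩) = (1/2) Σ_x (−1)^(x·y) amp(|x⟩), where x·y is the number of positions in which both x and y have a 1.
|00⟩: (-0.1837 + 0.983)/2 = 0.3997
|01⟩: (0.1837 - 0.983)/2 = -0.3997
|10⟩: (-0.1837 - 0.983)/2 = -0.5834
|11⟩: (0.1837 + 0.983)/2 = 0.5834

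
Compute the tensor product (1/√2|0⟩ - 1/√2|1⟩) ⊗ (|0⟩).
1/√2|00⟩ - 1/√2|10⟩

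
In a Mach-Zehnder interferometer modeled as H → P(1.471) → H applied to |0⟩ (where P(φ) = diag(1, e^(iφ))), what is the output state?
(0.5498 + 0.4975i)|0⟩ + (0.4502 - 0.4975i)|1⟩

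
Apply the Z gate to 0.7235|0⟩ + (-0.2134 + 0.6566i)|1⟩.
0.7235|0⟩ + (0.2134 - 0.6566i)|1⟩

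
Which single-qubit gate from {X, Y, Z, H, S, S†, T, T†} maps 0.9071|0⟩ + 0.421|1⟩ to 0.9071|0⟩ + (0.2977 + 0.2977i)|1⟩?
T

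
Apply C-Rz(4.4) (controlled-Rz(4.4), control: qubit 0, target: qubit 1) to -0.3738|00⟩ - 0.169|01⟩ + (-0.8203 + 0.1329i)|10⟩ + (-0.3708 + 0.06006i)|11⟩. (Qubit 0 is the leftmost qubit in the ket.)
-0.3738|00⟩ - 0.169|01⟩ + (0.5902 + 0.585i)|10⟩ + (0.1697 - 0.3351i)|11⟩

C-Rz(4.4) leaves the control-|0⟩ kets |00⟩, |01⟩ unchanged and applies Rz(4.4) to qubit 1 on the control-|1⟩ pair (|10⟩, |11⟩).
Rz(4.4) = [[e^(−iθ/2), 0], [0, e^(iθ/2)]] with e^(±iθ/2) = cos(θ/2) ± i·sin(θ/2); θ = 4.4, cos(θ/2) ≈ -0.588501, sin(θ/2) ≈ 0.808496.
With a = amp(|10⟩) = (-0.8203 + 0.1329i) and b = amp(|11⟩) = (-0.3708 + 0.06006i):
new amp(|10⟩) = (-0.588501 - 0.808496i)·a = (0.5902 + 0.585i)
new amp(|11⟩) = (-0.588501 + 0.808496i)·b = (0.1697 - 0.3351i)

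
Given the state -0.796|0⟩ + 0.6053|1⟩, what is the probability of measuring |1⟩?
0.3664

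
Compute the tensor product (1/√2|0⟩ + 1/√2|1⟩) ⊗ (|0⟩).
1/√2|00⟩ + 1/√2|10⟩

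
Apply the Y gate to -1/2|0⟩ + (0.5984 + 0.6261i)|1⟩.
(0.6261 - 0.5984i)|0⟩ - (1/2)i|1⟩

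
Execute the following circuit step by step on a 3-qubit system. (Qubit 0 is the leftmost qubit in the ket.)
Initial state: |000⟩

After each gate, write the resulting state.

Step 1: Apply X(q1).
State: |010⟩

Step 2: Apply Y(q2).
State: i|011⟩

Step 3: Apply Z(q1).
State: -i|011⟩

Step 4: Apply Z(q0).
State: -i|011⟩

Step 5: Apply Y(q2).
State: -|010⟩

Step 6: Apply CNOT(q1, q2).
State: -|011⟩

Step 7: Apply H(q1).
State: -1/√2|001⟩ + 1/√2|011⟩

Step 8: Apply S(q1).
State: -1/√2|001⟩ + (1/√2)i|011⟩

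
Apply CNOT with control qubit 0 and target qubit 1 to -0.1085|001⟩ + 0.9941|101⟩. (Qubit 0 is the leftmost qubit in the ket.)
-0.1085|001⟩ + 0.9941|111⟩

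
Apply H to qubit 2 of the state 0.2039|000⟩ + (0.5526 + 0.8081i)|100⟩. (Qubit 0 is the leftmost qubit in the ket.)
0.1442|000⟩ + 0.1442|001⟩ + (0.3907 + 0.5714i)|100⟩ + (0.3907 + 0.5714i)|101⟩

H on qubit 2 mixes each pair of kets that differ only in qubit 2: amplitudes (a, b) of (|…0…⟩, |…1…⟩) become ((a + b)/√2, (a − b)/√2). Kets absent from the input have amplitude 0.
(|000⟩, |001⟩): (a, b) = (0.2039, 0) → (0.1442, 0.1442)
(|100⟩, |101⟩): (a, b) = ((0.5526 + 0.8081i), 0) → ((0.3907 + 0.5714i), (0.3907 + 0.5714i))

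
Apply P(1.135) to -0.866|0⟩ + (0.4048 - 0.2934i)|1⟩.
-0.866|0⟩ + (0.4369 + 0.2431i)|1⟩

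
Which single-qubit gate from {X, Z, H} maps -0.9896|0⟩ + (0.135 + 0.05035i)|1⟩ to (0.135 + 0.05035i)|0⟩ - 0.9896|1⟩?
X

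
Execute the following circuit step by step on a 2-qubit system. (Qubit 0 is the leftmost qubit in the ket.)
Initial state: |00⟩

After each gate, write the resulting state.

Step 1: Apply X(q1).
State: |01⟩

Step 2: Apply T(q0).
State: |01⟩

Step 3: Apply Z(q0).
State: |01⟩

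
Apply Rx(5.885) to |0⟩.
-0.9802|0⟩ - 0.1978i|1⟩

Rx(5.885) = [[cos(θ/2), −i·sin(θ/2)], [−i·sin(θ/2), cos(θ/2)]]; θ = 5.885, cos(θ/2) ≈ -0.980246, sin(θ/2) ≈ 0.19778.
With a = amp(|0⟩) = 1 and b = amp(|1⟩) = 0:
new amp(|0⟩) = (-0.980246)·a + (-0.19778i)·b = -0.9802
new amp(|1⟩) = (-0.19778i)·a + (-0.980246)·b = -0.1978i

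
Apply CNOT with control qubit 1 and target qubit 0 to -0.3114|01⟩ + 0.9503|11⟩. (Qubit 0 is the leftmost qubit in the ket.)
0.9503|01⟩ - 0.3114|11⟩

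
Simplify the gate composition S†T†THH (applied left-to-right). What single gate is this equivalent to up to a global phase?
S†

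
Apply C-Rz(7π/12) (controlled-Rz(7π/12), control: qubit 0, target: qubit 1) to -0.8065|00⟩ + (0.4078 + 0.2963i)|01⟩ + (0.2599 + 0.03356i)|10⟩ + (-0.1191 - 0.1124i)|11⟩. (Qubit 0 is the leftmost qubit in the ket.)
-0.8065|00⟩ + (0.4078 + 0.2963i)|01⟩ + (0.1848 - 0.1858i)|10⟩ + (0.01667 - 0.1629i)|11⟩

C-Rz(7π/12) leaves the control-|0⟩ kets |00⟩, |01⟩ unchanged and applies Rz(7π/12) to qubit 1 on the control-|1⟩ pair (|10⟩, |11⟩).
Rz(7π/12) = [[e^(−iθ/2), 0], [0, e^(iθ/2)]] with e^(±iθ/2) = cos(θ/2) ± i·sin(θ/2); θ = 7π/12, cos(θ/2) ≈ 0.608761, sin(θ/2) ≈ 0.793353.
With a = amp(|10⟩) = (0.2599 + 0.03356i) and b = amp(|11⟩) = (-0.1191 - 0.1124i):
new amp(|10⟩) = (0.608761 - 0.793353i)·a = (0.1848 - 0.1858i)
new amp(|11⟩) = (0.608761 + 0.793353i)·b = (0.01667 - 0.1629i)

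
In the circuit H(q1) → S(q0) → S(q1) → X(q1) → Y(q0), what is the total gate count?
5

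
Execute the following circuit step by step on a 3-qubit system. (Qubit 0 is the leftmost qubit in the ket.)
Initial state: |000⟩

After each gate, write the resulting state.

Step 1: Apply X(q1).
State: |010⟩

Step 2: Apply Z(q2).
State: |010⟩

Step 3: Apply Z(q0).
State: |010⟩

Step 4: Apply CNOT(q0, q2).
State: |010⟩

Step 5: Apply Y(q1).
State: -i|000⟩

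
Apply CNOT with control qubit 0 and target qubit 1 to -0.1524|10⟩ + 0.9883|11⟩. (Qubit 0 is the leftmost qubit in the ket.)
0.9883|10⟩ - 0.1524|11⟩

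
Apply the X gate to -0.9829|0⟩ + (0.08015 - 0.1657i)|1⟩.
(0.08015 - 0.1657i)|0⟩ - 0.9829|1⟩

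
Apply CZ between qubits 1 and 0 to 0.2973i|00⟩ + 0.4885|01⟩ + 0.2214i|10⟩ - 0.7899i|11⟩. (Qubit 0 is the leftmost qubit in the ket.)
0.2973i|00⟩ + 0.4885|01⟩ + 0.2214i|10⟩ + 0.7899i|11⟩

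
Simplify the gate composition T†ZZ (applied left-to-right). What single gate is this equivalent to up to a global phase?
T†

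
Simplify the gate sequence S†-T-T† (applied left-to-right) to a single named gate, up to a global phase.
S†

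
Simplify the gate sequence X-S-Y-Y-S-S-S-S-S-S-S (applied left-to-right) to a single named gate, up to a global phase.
X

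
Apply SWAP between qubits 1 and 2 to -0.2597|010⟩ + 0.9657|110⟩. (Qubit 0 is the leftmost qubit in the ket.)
-0.2597|001⟩ + 0.9657|101⟩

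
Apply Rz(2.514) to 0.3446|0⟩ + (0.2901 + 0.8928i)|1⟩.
(0.1064 - 0.3278i)|0⟩ + (-0.7597 + 0.5515i)|1⟩

Rz(2.514) = [[e^(−iθ/2), 0], [0, e^(iθ/2)]] with e^(±iθ/2) = cos(θ/2) ± i·sin(θ/2); θ = 2.514, cos(θ/2) ≈ 0.308672, sin(θ/2) ≈ 0.951169.
With a = amp(|0⟩) = 0.3446 and b = amp(|1⟩) = (0.2901 + 0.8928i):
new amp(|0⟩) = (0.308672 - 0.951169i)·a = (0.1064 - 0.3278i)
new amp(|1⟩) = (0.308672 + 0.951169i)·b = (-0.7597 + 0.5515i)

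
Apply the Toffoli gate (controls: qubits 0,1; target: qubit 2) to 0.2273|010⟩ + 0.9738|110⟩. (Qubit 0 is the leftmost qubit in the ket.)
0.2273|010⟩ + 0.9738|111⟩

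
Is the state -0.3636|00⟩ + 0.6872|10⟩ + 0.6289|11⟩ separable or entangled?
Entangled

Writing the state as a|00⟩ + b|01⟩ + c|10⟩ + d|11⟩, it is a product state iff ad − bc = 0.
Here (a, b, c, d) = (-0.3636, 0, 0.6872, 0.6289): ad − bc = (-0.3636)(0.6289) − (0)(0.6872) = -0.2287 ≠ 0, so the state is entangled.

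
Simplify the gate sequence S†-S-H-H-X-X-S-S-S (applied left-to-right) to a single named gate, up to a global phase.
S†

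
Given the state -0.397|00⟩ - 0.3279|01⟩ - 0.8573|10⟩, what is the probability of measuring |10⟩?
0.735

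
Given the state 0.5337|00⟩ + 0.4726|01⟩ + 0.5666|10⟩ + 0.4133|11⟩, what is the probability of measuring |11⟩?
0.1708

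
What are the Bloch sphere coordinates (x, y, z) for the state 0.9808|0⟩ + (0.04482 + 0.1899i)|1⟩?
(0.08792, 0.3725, 0.9239)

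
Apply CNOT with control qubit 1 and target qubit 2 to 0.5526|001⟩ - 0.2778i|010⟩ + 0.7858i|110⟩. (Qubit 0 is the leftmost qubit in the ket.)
0.5526|001⟩ - 0.2778i|011⟩ + 0.7858i|111⟩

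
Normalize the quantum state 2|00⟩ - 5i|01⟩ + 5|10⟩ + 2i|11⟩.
0.2626|00⟩ - 0.6565i|01⟩ + 0.6565|10⟩ + 0.2626i|11⟩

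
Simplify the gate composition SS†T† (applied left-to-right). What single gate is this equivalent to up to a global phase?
T†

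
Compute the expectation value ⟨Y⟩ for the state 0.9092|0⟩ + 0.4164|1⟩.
0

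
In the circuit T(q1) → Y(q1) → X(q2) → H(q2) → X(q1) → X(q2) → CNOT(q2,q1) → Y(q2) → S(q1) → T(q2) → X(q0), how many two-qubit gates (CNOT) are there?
1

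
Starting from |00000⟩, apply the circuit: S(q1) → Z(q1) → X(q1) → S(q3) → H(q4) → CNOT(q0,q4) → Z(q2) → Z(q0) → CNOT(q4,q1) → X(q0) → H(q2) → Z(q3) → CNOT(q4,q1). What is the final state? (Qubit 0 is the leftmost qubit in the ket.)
1/2|11000⟩ + 1/2|11001⟩ + 1/2|11100⟩ + 1/2|11101⟩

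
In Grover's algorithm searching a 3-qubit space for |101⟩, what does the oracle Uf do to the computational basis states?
Uf|x⟩ = -|x⟩ if x = 101, else |x⟩ (phase flip on target)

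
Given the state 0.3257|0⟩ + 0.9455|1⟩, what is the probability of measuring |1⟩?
0.894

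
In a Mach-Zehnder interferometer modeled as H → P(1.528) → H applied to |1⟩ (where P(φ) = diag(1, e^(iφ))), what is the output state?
(0.4786 - 0.4995i)|0⟩ + (0.5214 + 0.4995i)|1⟩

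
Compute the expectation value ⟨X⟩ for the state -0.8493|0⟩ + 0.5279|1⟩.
-0.8967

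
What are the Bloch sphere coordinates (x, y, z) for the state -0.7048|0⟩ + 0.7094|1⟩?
(-1, 0, -0.006505)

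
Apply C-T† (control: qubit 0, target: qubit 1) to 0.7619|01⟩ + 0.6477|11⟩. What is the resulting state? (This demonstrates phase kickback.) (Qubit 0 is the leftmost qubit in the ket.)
0.7619|01⟩ + (0.458 - 0.458i)|11⟩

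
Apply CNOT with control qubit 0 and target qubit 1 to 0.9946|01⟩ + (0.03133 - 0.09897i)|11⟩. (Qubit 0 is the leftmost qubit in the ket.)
0.9946|01⟩ + (0.03133 - 0.09897i)|10⟩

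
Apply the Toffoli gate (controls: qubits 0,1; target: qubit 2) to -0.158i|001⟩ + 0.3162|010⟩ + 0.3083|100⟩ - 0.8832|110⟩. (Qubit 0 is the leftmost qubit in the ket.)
-0.158i|001⟩ + 0.3162|010⟩ + 0.3083|100⟩ - 0.8832|111⟩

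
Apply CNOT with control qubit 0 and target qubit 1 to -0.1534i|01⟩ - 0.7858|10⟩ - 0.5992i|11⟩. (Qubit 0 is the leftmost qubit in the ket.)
-0.1534i|01⟩ - 0.5992i|10⟩ - 0.7858|11⟩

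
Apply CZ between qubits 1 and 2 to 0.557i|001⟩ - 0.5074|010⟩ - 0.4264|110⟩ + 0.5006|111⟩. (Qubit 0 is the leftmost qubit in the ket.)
0.557i|001⟩ - 0.5074|010⟩ - 0.4264|110⟩ - 0.5006|111⟩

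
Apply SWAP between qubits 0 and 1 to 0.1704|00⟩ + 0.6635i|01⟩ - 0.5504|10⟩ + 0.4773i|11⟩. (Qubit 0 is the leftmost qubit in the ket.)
0.1704|00⟩ - 0.5504|01⟩ + 0.6635i|10⟩ + 0.4773i|11⟩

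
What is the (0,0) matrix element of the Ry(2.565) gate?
0.2843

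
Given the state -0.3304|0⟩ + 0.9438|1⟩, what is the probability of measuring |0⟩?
0.1092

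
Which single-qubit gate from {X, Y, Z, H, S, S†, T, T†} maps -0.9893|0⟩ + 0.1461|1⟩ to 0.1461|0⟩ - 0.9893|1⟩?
X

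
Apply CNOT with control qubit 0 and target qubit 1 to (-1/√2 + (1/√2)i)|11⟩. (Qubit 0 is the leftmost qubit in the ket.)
(-1/√2 + (1/√2)i)|10⟩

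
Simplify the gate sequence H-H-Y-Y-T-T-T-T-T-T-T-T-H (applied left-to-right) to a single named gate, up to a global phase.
H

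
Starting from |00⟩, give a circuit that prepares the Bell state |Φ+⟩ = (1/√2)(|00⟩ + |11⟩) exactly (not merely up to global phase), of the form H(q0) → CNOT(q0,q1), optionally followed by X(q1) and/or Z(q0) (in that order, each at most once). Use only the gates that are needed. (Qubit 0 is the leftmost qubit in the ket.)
H(q0) → CNOT(q0,q1)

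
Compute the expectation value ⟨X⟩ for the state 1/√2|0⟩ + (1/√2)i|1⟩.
0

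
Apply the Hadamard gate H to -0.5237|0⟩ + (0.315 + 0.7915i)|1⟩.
(-0.1476 + 0.5597i)|0⟩ + (-0.5931 - 0.5597i)|1⟩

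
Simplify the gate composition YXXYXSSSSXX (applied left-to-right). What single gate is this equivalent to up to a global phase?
X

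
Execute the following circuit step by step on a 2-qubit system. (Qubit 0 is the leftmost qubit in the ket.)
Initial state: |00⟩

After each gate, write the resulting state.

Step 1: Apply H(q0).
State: 1/√2|00⟩ + 1/√2|10⟩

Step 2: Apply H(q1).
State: 1/2|00⟩ + 1/2|01⟩ + 1/2|10⟩ + 1/2|11⟩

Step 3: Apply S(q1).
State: 1/2|00⟩ + (1/2)i|01⟩ + 1/2|10⟩ + (1/2)i|11⟩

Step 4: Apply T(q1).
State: 1/2|00⟩ + (-1/√8 + (1/√8)i)|01⟩ + 1/2|10⟩ + (-1/√8 + (1/√8)i)|11⟩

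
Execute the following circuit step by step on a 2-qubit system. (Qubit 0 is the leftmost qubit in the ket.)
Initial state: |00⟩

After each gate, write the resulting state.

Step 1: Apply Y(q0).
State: i|10⟩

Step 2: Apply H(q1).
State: (1/√2)i|10⟩ + (1/√2)i|11⟩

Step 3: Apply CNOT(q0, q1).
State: (1/√2)i|10⟩ + (1/√2)i|11⟩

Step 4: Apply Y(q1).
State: 1/√2|10⟩ - 1/√2|11⟩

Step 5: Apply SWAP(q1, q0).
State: 1/√2|01⟩ - 1/√2|11⟩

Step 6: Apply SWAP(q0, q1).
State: 1/√2|10⟩ - 1/√2|11⟩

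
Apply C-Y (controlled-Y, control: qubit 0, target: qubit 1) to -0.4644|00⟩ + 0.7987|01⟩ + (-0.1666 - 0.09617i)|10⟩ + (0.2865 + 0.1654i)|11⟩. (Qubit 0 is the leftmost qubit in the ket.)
-0.4644|00⟩ + 0.7987|01⟩ + (0.1654 - 0.2865i)|10⟩ + (0.09617 - 0.1666i)|11⟩

C-Y leaves the control-|0⟩ kets |00⟩, |01⟩ unchanged and applies Y to qubit 1 on the control-|1⟩ pair (|10⟩, |11⟩).
Y = [[0, -i], [i, 0]].
With a = amp(|10⟩) = (-0.1666 - 0.09617i) and b = amp(|11⟩) = (0.2865 + 0.1654i):
new amp(|10⟩) = (-i)·b = (0.1654 - 0.2865i)
new amp(|11⟩) = (i)·a = (0.09617 - 0.1666i)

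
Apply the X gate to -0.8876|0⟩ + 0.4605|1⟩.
0.4605|0⟩ - 0.8876|1⟩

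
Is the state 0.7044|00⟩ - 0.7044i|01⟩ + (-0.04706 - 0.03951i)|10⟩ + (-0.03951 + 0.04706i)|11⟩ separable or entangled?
Separable

Writing the state as a|00⟩ + b|01⟩ + c|10⟩ + d|11⟩, it is a product state iff ad − bc = 0.
Here (a, b, c, d) = (0.7044, -0.7044i, (-0.04706 - 0.03951i), (-0.03951 + 0.04706i)): ad − bc = (0.7044)(-0.03951 + 0.04706i) − (-0.7044i)(-0.04706 - 0.03951i) = 0, so the state is separable.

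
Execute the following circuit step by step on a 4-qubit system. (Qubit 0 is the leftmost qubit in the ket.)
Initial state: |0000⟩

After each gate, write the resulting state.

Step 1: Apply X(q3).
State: |0001⟩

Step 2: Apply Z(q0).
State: |0001⟩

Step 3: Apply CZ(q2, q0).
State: |0001⟩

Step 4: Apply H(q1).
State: 1/√2|0001⟩ + 1/√2|0101⟩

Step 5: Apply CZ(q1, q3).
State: 1/√2|0001⟩ - 1/√2|0101⟩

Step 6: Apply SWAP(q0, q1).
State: 1/√2|0001⟩ - 1/√2|1001⟩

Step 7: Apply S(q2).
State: 1/√2|0001⟩ - 1/√2|1001⟩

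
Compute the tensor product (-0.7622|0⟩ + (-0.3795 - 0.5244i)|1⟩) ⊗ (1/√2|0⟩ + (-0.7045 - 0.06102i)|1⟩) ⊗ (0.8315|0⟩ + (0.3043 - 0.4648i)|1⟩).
-0.4481|000⟩ + (-0.164 + 0.2505i)|001⟩ + (0.4465 + 0.03867i)|010⟩ + (0.185 - 0.2354i)|011⟩ + (-0.2231 - 0.3083i)|100⟩ + (-0.254 + 0.01189i)|101⟩ + (0.1957 + 0.3264i)|110⟩ + (0.2541 + 0.01007i)|111⟩

amp(|b₁b₂…⟩) = product of the factor amplitudes for bits b₁, b₂, …; only kets whose every factor amplitude is nonzero survive.
|000⟩: (-0.7622)(1/√2)(0.8315) = -0.4481
|001⟩: (-0.7622)(1/√2)(0.3043 - 0.4648i) = (-0.164 + 0.2505i)
|010⟩: (-0.7622)(-0.7045 - 0.06102i)(0.8315) = (0.4465 + 0.03867i)
|011⟩: (-0.7622)(-0.7045 - 0.06102i)(0.3043 - 0.4648i) = (0.185 - 0.2354i)
|100⟩: (-0.3795 - 0.5244i)(1/√2)(0.8315) = (-0.2231 - 0.3083i)
|101⟩: (-0.3795 - 0.5244i)(1/√2)(0.3043 - 0.4648i) = (-0.254 + 0.01189i)
|110⟩: (-0.3795 - 0.5244i)(-0.7045 - 0.06102i)(0.8315) = (0.1957 + 0.3264i)
|111⟩: (-0.3795 - 0.5244i)(-0.7045 - 0.06102i)(0.3043 - 0.4648i) = (0.2541 + 0.01007i)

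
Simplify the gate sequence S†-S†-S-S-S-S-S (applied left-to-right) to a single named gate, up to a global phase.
S†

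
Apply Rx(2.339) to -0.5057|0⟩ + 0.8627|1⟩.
(-0.1975 - 0.7942i)|0⟩ + (0.337 + 0.4655i)|1⟩

Rx(2.339) = [[cos(θ/2), −i·sin(θ/2)], [−i·sin(θ/2), cos(θ/2)]]; θ = 2.339, cos(θ/2) ≈ 0.390612, sin(θ/2) ≈ 0.920555.
With a = amp(|0⟩) = -0.5057 and b = amp(|1⟩) = 0.8627:
new amp(|0⟩) = (0.390612)·a + (-0.920555i)·b = (-0.1975 - 0.7942i)
new amp(|1⟩) = (-0.920555i)·a + (0.390612)·b = (0.337 + 0.4655i)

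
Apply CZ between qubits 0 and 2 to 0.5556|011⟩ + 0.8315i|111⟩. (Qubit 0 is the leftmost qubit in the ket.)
0.5556|011⟩ - 0.8315i|111⟩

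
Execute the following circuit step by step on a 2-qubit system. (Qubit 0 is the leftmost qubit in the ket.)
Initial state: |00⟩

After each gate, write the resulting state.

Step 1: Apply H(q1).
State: 1/√2|00⟩ + 1/√2|01⟩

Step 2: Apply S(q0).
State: 1/√2|00⟩ + 1/√2|01⟩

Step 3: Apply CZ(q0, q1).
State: 1/√2|00⟩ + 1/√2|01⟩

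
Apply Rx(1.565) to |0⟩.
0.7092|0⟩ - 0.7051i|1⟩

Rx(1.565) = [[cos(θ/2), −i·sin(θ/2)], [−i·sin(θ/2), cos(θ/2)]]; θ = 1.565, cos(θ/2) ≈ 0.709153, sin(θ/2) ≈ 0.705055.
With a = amp(|0⟩) = 1 and b = amp(|1⟩) = 0:
new amp(|0⟩) = (0.709153)·a + (-0.705055i)·b = 0.7092
new amp(|1⟩) = (-0.705055i)·a + (0.709153)·b = -0.7051i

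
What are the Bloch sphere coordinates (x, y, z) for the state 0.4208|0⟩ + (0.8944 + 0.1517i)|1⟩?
(0.7527, 0.1277, -0.6459)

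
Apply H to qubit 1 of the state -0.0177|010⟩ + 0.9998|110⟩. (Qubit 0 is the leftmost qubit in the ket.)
-0.01252|000⟩ + 0.01252|010⟩ + 0.707|100⟩ - 0.707|110⟩

H on qubit 1 mixes each pair of kets that differ only in qubit 1: amplitudes (a, b) of (|…0…⟩, |…1…⟩) become ((a + b)/√2, (a − b)/√2). Kets absent from the input have amplitude 0.
(|000⟩, |010⟩): (a, b) = (0, -0.0177) → (-0.01252, 0.01252)
(|100⟩, |110⟩): (a, b) = (0, 0.9998) → (0.707, -0.707)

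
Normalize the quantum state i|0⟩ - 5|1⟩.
0.1961i|0⟩ - 0.9806|1⟩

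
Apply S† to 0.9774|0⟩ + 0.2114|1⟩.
0.9774|0⟩ - 0.2114i|1⟩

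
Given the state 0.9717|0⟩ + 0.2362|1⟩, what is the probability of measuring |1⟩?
0.05579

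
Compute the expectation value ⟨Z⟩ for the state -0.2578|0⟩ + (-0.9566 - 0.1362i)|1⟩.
-0.8672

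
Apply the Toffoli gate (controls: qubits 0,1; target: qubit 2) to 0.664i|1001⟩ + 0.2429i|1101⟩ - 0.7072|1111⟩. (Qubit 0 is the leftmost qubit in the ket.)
0.664i|1001⟩ - 0.7072|1101⟩ + 0.2429i|1111⟩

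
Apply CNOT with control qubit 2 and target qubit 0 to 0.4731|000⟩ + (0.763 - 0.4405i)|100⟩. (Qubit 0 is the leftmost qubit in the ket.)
0.4731|000⟩ + (0.763 - 0.4405i)|100⟩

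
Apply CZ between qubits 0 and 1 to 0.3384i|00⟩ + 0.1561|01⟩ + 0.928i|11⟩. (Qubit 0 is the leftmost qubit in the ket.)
0.3384i|00⟩ + 0.1561|01⟩ - 0.928i|11⟩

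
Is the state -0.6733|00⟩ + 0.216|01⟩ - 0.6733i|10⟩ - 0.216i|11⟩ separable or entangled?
Entangled

Writing the state as a|00⟩ + b|01⟩ + c|10⟩ + d|11⟩, it is a product state iff ad − bc = 0.
Here (a, b, c, d) = (-0.6733, 0.216, -0.6733i, -0.216i): ad − bc = (-0.6733)(-0.216i) − (0.216)(-0.6733i) = 0.2909i ≠ 0, so the state is entangled.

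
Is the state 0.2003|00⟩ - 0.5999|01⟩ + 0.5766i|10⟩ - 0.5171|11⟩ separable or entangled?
Entangled

Writing the state as a|00⟩ + b|01⟩ + c|10⟩ + d|11⟩, it is a product state iff ad − bc = 0.
Here (a, b, c, d) = (0.2003, -0.5999, 0.5766i, -0.5171): ad − bc = (0.2003)(-0.5171) − (-0.5999)(0.5766i) = (-0.1036 + 0.3459i) ≠ 0, so the state is entangled.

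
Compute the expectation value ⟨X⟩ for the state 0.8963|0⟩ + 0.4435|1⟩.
0.795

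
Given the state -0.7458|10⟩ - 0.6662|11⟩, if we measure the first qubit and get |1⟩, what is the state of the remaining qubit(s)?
-0.7458|0⟩ - 0.6662|1⟩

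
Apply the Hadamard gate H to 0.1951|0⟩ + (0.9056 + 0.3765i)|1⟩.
(0.7783 + 0.2662i)|0⟩ + (-0.5024 - 0.2662i)|1⟩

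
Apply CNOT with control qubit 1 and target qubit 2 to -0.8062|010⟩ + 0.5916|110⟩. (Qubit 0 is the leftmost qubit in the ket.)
-0.8062|011⟩ + 0.5916|111⟩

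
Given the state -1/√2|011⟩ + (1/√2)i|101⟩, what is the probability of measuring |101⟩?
1/2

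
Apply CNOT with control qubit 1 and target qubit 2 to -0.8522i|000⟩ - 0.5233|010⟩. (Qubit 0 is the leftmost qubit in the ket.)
-0.8522i|000⟩ - 0.5233|011⟩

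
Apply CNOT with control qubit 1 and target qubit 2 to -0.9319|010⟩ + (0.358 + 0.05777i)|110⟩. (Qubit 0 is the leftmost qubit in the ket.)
-0.9319|011⟩ + (0.358 + 0.05777i)|111⟩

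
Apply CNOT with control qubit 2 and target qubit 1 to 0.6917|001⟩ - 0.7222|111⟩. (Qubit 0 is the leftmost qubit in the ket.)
0.6917|011⟩ - 0.7222|101⟩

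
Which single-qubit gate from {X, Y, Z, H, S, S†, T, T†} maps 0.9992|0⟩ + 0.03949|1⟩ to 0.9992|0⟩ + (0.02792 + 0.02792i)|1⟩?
T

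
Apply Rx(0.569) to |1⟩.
-0.2807i|0⟩ + 0.9598|1⟩

Rx(0.569) = [[cos(θ/2), −i·sin(θ/2)], [−i·sin(θ/2), cos(θ/2)]]; θ = 0.569, cos(θ/2) ≈ 0.959802, sin(θ/2) ≈ 0.280678.
With a = amp(|0⟩) = 0 and b = amp(|1⟩) = 1:
new amp(|0⟩) = (0.959802)·a + (-0.280678i)·b = -0.2807i
new amp(|1⟩) = (-0.280678i)·a + (0.959802)·b = 0.9598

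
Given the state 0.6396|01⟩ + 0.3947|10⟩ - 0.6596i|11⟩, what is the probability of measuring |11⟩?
0.4351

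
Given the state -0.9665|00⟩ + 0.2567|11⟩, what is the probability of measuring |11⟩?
0.06589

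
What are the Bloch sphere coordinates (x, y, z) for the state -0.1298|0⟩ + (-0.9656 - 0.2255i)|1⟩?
(0.2507, 0.05854, -0.9664)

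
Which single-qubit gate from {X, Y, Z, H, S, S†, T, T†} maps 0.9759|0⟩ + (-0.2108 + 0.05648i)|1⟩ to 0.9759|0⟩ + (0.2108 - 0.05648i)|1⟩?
Z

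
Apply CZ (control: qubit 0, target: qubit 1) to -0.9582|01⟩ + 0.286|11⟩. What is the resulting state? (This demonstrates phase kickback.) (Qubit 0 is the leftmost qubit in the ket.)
-0.9582|01⟩ - 0.286|11⟩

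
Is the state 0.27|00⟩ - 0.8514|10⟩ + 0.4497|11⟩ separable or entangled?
Entangled

Writing the state as a|00⟩ + b|01⟩ + c|10⟩ + d|11⟩, it is a product state iff ad − bc = 0.
Here (a, b, c, d) = (0.27, 0, -0.8514, 0.4497): ad − bc = (0.27)(0.4497) − (0)(-0.8514) = 0.1214 ≠ 0, so the state is entangled.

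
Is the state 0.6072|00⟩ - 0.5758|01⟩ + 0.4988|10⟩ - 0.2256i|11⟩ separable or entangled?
Entangled

Writing the state as a|00⟩ + b|01⟩ + c|10⟩ + d|11⟩, it is a product state iff ad − bc = 0.
Here (a, b, c, d) = (0.6072, -0.5758, 0.4988, -0.2256i): ad − bc = (0.6072)(-0.2256i) − (-0.5758)(0.4988) = (0.2872 - 0.137i) ≠ 0, so the state is entangled.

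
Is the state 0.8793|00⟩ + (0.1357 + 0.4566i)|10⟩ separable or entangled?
Separable

Writing the state as a|00⟩ + b|01⟩ + c|10⟩ + d|11⟩, it is a product state iff ad − bc = 0.
Here (a, b, c, d) = (0.8793, 0, (0.1357 + 0.4566i), 0): ad − bc = (0.8793)(0) − (0)(0.1357 + 0.4566i) = 0, so the state is separable.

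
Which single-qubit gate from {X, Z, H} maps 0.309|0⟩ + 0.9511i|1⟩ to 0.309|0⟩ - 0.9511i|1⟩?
Z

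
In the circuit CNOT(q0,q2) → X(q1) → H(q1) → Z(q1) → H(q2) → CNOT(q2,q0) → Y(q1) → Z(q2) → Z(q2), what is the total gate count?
9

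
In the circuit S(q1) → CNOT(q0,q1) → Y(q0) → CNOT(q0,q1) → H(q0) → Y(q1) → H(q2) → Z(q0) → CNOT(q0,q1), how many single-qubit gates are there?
6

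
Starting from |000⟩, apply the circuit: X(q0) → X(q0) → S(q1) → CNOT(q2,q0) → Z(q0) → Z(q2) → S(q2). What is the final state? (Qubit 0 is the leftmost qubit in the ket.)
|000⟩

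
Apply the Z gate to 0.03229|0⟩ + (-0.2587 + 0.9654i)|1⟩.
0.03229|0⟩ + (0.2587 - 0.9654i)|1⟩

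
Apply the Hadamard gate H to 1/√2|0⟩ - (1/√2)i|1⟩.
(1/2 - (1/2)i)|0⟩ + (1/2 + (1/2)i)|1⟩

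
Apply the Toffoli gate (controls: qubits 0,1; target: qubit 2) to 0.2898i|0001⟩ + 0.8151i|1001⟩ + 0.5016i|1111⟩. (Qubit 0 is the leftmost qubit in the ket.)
0.2898i|0001⟩ + 0.8151i|1001⟩ + 0.5016i|1101⟩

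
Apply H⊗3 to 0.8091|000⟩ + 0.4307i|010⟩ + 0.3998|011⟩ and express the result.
(0.4274 + 0.1523i)|000⟩ + (0.1447 + 0.1523i)|001⟩ + (0.1447 - 0.1523i)|010⟩ + (0.4274 - 0.1523i)|011⟩ + (0.4274 + 0.1523i)|100⟩ + (0.1447 + 0.1523i)|101⟩ + (0.1447 - 0.1523i)|110⟩ + (0.4274 - 0.1523i)|111⟩

H⊗3 gives amp(|y⟩) = (1/2√2) Σ_x (−1)^(x·y) amp(|x⟩), where x·y is the number of positions in which both x and y have a 1.
|000⟩: (0.8091 + 0.4307i + 0.3998)/(2√2) = (0.4274 + 0.1523i)
|001⟩: (0.8091 + 0.4307i - 0.3998)/(2√2) = (0.1447 + 0.1523i)
|010⟩: (0.8091 - 0.4307i - 0.3998)/(2√2) = (0.1447 - 0.1523i)
|011⟩: (0.8091 - 0.4307i + 0.3998)/(2√2) = (0.4274 - 0.1523i)
|100⟩: (0.8091 + 0.4307i + 0.3998)/(2√2) = (0.4274 + 0.1523i)
|101⟩: (0.8091 + 0.4307i - 0.3998)/(2√2) = (0.1447 + 0.1523i)
|110⟩: (0.8091 - 0.4307i - 0.3998)/(2√2) = (0.1447 - 0.1523i)
|111⟩: (0.8091 - 0.4307i + 0.3998)/(2√2) = (0.4274 - 0.1523i)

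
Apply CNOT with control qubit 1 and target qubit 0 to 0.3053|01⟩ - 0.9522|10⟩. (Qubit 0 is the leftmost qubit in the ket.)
-0.9522|10⟩ + 0.3053|11⟩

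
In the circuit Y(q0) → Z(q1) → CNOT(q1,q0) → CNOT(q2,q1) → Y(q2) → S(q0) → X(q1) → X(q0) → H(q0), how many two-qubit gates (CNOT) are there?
2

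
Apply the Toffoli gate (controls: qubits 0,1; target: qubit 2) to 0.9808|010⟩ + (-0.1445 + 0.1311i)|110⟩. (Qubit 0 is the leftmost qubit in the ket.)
0.9808|010⟩ + (-0.1445 + 0.1311i)|111⟩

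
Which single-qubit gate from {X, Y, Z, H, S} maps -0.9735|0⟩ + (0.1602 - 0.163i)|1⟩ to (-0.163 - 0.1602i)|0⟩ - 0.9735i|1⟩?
Y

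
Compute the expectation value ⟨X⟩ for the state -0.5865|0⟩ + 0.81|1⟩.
-0.9501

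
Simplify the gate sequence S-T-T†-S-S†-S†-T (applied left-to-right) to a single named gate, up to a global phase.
T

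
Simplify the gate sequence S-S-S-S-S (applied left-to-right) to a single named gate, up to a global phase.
S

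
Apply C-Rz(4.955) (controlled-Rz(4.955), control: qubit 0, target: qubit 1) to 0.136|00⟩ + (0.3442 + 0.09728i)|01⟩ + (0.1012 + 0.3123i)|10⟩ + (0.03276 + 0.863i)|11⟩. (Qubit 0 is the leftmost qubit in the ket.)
0.136|00⟩ + (0.3442 + 0.09728i)|01⟩ + (0.1128 - 0.3083i)|10⟩ + (-0.5577 - 0.6594i)|11⟩

C-Rz(4.955) leaves the control-|0⟩ kets |00⟩, |01⟩ unchanged and applies Rz(4.955) to qubit 1 on the control-|1⟩ pair (|10⟩, |11⟩).
Rz(4.955) = [[e^(−iθ/2), 0], [0, e^(iθ/2)]] with e^(±iθ/2) = cos(θ/2) ± i·sin(θ/2); θ = 4.955, cos(θ/2) ≈ -0.787476, sin(θ/2) ≈ 0.616345.
With a = amp(|10⟩) = (0.1012 + 0.3123i) and b = amp(|11⟩) = (0.03276 + 0.863i):
new amp(|10⟩) = (-0.787476 - 0.616345i)·a = (0.1128 - 0.3083i)
new amp(|11⟩) = (-0.787476 + 0.616345i)·b = (-0.5577 - 0.6594i)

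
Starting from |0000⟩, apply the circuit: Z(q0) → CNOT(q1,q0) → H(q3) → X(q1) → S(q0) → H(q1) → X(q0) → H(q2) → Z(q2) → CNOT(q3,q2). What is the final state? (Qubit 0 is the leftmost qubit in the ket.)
1/√8|1000⟩ - 1/√8|1001⟩ - 1/√8|1010⟩ + 1/√8|1011⟩ - 1/√8|1100⟩ + 1/√8|1101⟩ + 1/√8|1110⟩ - 1/√8|1111⟩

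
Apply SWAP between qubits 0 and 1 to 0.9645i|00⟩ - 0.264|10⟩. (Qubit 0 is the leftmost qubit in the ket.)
0.9645i|00⟩ - 0.264|01⟩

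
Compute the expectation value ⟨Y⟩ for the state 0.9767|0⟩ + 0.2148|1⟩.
0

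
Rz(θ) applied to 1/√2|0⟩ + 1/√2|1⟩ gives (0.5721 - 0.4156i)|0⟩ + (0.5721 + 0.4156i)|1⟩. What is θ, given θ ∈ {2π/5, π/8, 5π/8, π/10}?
2π/5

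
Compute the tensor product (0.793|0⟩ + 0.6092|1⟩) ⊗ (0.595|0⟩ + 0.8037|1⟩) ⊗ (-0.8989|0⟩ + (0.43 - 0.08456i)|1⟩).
-0.4241|000⟩ + (0.2029 - 0.0399i)|001⟩ - 0.5729|010⟩ + (0.2741 - 0.05389i)|011⟩ - 0.3258|100⟩ + (0.1559 - 0.03065i)|101⟩ - 0.4401|110⟩ + (0.2105 - 0.0414i)|111⟩

amp(|b₁b₂…⟩) = product of the factor amplitudes for bits b₁, b₂, …; only kets whose every factor amplitude is nonzero survive.
|000⟩: (0.793)(0.595)(-0.8989) = -0.4241
|001⟩: (0.793)(0.595)(0.43 - 0.08456i) = (0.2029 - 0.0399i)
|010⟩: (0.793)(0.8037)(-0.8989) = -0.5729
|011⟩: (0.793)(0.8037)(0.43 - 0.08456i) = (0.2741 - 0.05389i)
|100⟩: (0.6092)(0.595)(-0.8989) = -0.3258
|101⟩: (0.6092)(0.595)(0.43 - 0.08456i) = (0.1559 - 0.03065i)
|110⟩: (0.6092)(0.8037)(-0.8989) = -0.4401
|111⟩: (0.6092)(0.8037)(0.43 - 0.08456i) = (0.2105 - 0.0414i)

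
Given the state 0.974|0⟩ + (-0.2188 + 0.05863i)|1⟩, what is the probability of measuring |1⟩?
0.05131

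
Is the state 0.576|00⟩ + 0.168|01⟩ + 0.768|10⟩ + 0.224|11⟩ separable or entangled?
Separable

Writing the state as a|00⟩ + b|01⟩ + c|10⟩ + d|11⟩, it is a product state iff ad − bc = 0.
Here (a, b, c, d) = (0.576, 0.168, 0.768, 0.224): ad − bc = (0.576)(0.224) − (0.168)(0.768) = 0, so the state is separable.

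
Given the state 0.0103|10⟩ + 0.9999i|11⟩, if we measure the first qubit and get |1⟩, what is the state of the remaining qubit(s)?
0.0103|0⟩ + 0.9999i|1⟩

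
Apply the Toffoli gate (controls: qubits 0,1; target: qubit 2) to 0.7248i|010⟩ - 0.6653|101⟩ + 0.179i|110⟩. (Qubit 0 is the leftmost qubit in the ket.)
0.7248i|010⟩ - 0.6653|101⟩ + 0.179i|111⟩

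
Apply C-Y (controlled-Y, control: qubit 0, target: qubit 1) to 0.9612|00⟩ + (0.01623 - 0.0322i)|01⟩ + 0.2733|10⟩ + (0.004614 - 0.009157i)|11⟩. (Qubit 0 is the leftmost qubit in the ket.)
0.9612|00⟩ + (0.01623 - 0.0322i)|01⟩ + (-0.009157 - 0.004614i)|10⟩ + 0.2733i|11⟩

C-Y leaves the control-|0⟩ kets |00⟩, |01⟩ unchanged and applies Y to qubit 1 on the control-|1⟩ pair (|10⟩, |11⟩).
Y = [[0, -i], [i, 0]].
With a = amp(|10⟩) = 0.2733 and b = amp(|11⟩) = (0.004614 - 0.009157i):
new amp(|10⟩) = (-i)·b = (-0.009157 - 0.004614i)
new amp(|11⟩) = (i)·a = 0.2733i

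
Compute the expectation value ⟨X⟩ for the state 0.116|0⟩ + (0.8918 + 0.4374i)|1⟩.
0.2069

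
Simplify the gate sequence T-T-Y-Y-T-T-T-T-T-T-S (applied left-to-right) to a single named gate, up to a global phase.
S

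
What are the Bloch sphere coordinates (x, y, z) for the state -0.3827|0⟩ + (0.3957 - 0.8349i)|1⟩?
(-0.3029, 0.639, -0.7072)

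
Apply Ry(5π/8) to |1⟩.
-0.8315|0⟩ + 0.5556|1⟩

Ry(5π/8) = [[cos(θ/2), −sin(θ/2)], [sin(θ/2), cos(θ/2)]]; θ = 5π/8, cos(θ/2) ≈ 0.55557, sin(θ/2) ≈ 0.83147.
With a = amp(|0⟩) = 0 and b = amp(|1⟩) = 1:
new amp(|0⟩) = (0.55557)·a + (-0.83147)·b = -0.8315
new amp(|1⟩) = (0.83147)·a + (0.55557)·b = 0.5556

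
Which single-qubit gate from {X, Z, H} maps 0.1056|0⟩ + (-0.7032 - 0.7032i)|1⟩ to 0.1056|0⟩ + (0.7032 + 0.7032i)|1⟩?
Z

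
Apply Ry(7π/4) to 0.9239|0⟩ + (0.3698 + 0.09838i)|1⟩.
(-0.9951 - 0.03765i)|0⟩ + (0.01191 - 0.09089i)|1⟩

Ry(7π/4) = [[cos(θ/2), −sin(θ/2)], [sin(θ/2), cos(θ/2)]]; θ = 7π/4, cos(θ/2) ≈ -0.92388, sin(θ/2) ≈ 0.382683.
With a = amp(|0⟩) = 0.9239 and b = amp(|1⟩) = (0.3698 + 0.09838i):
new amp(|0⟩) = (-0.92388)·a + (-0.382683)·b = (-0.9951 - 0.03765i)
new amp(|1⟩) = (0.382683)·a + (-0.92388)·b = (0.01191 - 0.09089i)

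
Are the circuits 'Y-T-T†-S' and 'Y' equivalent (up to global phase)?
No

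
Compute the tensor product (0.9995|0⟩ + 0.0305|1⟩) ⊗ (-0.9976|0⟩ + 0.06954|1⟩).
-0.9971|00⟩ + 0.06951|01⟩ - 0.03043|10⟩ + 0.002121|11⟩

amp(|b₁b₂…⟩) = product of the factor amplitudes for bits b₁, b₂, …; only kets whose every factor amplitude is nonzero survive.
|00⟩: (0.9995)(-0.9976) = -0.9971
|01⟩: (0.9995)(0.06954) = 0.06951
|10⟩: (0.0305)(-0.9976) = -0.03043
|11⟩: (0.0305)(0.06954) = 0.002121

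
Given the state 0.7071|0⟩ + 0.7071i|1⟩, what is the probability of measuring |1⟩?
0.5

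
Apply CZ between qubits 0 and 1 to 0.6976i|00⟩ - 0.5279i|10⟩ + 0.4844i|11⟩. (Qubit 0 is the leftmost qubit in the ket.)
0.6976i|00⟩ - 0.5279i|10⟩ - 0.4844i|11⟩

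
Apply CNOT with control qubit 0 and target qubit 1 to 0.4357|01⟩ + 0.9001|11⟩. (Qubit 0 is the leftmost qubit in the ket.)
0.4357|01⟩ + 0.9001|10⟩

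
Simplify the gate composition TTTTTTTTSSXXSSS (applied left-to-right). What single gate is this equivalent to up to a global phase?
S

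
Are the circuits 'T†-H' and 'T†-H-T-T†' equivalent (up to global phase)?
Yes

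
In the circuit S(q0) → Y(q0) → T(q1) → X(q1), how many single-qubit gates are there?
4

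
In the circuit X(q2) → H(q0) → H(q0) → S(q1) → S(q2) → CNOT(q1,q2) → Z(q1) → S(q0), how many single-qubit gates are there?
7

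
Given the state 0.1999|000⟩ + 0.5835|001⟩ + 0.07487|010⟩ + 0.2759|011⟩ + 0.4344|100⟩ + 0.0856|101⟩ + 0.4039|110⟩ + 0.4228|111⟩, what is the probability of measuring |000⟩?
0.03996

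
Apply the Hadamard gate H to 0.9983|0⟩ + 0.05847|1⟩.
0.7472|0⟩ + 0.6646|1⟩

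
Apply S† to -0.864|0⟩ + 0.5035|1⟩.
-0.864|0⟩ - 0.5035i|1⟩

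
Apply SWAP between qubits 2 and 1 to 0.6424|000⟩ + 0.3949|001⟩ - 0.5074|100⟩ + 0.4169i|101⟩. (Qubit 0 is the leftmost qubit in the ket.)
0.6424|000⟩ + 0.3949|010⟩ - 0.5074|100⟩ + 0.4169i|110⟩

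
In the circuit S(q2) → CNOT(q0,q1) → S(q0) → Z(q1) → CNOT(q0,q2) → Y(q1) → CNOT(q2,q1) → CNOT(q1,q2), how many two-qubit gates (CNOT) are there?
4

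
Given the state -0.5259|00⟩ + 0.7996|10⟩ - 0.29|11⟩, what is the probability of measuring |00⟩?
0.2766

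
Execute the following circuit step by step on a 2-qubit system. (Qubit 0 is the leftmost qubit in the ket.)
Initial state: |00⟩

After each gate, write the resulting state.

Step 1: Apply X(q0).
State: |10⟩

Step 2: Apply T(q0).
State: (1/√2 + (1/√2)i)|10⟩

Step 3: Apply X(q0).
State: (1/√2 + (1/√2)i)|00⟩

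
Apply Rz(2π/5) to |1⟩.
(0.809 + 0.5878i)|1⟩

Rz(2π/5) = [[e^(−iθ/2), 0], [0, e^(iθ/2)]] with e^(±iθ/2) = cos(θ/2) ± i·sin(θ/2); θ = 2π/5, cos(θ/2) ≈ 0.809017, sin(θ/2) ≈ 0.587785.
With a = amp(|0⟩) = 0 and b = amp(|1⟩) = 1:
new amp(|0⟩) = (0.809017 - 0.587785i)·a = 0
new amp(|1⟩) = (0.809017 + 0.587785i)·b = (0.809 + 0.5878i)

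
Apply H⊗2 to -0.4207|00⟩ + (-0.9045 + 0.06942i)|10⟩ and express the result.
(-0.6626 + 0.03471i)|00⟩ + (-0.6626 + 0.03471i)|01⟩ + (0.2419 - 0.03471i)|10⟩ + (0.2419 - 0.03471i)|11⟩

H⊗2 gives amp(|y⟩) = (1/2) Σ_x (−1)^(x·y) amp(|x⟩), where x·y is the number of positions in which both x and y have a 1.
|00⟩: (-0.4207 + (-0.9045 + 0.06942i))/2 = (-0.6626 + 0.03471i)
|01⟩: (-0.4207 + (-0.9045 + 0.06942i))/2 = (-0.6626 + 0.03471i)
|10⟩: (-0.4207 - (-0.9045 + 0.06942i))/2 = (0.2419 - 0.03471i)
|11⟩: (-0.4207 - (-0.9045 + 0.06942i))/2 = (0.2419 - 0.03471i)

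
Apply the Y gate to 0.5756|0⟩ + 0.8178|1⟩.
-0.8178i|0⟩ + 0.5756i|1⟩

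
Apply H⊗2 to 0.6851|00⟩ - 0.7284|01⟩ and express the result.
-0.02165|00⟩ + 0.7068|01⟩ - 0.02165|10⟩ + 0.7068|11⟩

H⊗2 gives amp(|y⟩) = (1/2) Σ_x (−1)^(x·y) amp(|x⟩), where x·y is the number of positions in which both x and y have a 1.
|00⟩: (0.6851 - 0.7284)/2 = -0.02165
|01⟩: (0.6851 + 0.7284)/2 = 0.7068
|10⟩: (0.6851 - 0.7284)/2 = -0.02165
|11⟩: (0.6851 + 0.7284)/2 = 0.7068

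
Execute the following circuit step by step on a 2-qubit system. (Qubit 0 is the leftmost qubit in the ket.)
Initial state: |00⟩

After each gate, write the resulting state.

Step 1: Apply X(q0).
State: |10⟩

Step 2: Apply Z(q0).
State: -|10⟩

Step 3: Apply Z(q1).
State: -|10⟩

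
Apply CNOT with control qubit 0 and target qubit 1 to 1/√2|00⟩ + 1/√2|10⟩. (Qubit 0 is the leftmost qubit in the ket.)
1/√2|00⟩ + 1/√2|11⟩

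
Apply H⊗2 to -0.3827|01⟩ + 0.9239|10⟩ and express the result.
0.2706|00⟩ + 0.6533|01⟩ - 0.6533|10⟩ - 0.2706|11⟩

H⊗2 gives amp(|y⟩) = (1/2) Σ_x (−1)^(x·y) amp(|x⟩), where x·y is the number of positions in which both x and y have a 1.
|00⟩: (-0.3827 + 0.9239)/2 = 0.2706
|01⟩: (0.3827 + 0.9239)/2 = 0.6533
|10⟩: (-0.3827 - 0.9239)/2 = -0.6533
|11⟩: (0.3827 - 0.9239)/2 = -0.2706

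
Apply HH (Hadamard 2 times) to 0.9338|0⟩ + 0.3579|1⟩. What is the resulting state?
0.9338|0⟩ + 0.3579|1⟩

H² = I, so an even number of Hadamards cancels: H^2 = I and the state is unchanged.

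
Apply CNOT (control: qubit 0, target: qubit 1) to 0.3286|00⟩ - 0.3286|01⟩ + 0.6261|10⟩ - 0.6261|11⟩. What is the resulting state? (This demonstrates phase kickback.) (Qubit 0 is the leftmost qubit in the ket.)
0.3286|00⟩ - 0.3286|01⟩ - 0.6261|10⟩ + 0.6261|11⟩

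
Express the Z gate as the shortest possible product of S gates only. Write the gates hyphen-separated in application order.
S-S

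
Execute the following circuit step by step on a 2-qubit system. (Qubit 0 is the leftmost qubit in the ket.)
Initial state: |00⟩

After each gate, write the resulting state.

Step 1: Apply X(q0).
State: |10⟩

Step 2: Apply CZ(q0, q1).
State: |10⟩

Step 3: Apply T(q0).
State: (1/√2 + (1/√2)i)|10⟩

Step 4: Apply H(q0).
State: (1/2 + (1/2)i)|00⟩ + (-1/2 - (1/2)i)|10⟩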